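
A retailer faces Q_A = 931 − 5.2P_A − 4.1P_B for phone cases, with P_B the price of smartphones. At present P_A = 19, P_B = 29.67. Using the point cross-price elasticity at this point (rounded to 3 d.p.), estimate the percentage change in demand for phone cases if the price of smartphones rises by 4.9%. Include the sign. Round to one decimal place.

-0.8%

At P_A = 19, P_B = 29.67: Q_A = 710.553.
∂Q_A/∂P_B = -4.1.
ε = (∂Q_A/∂P_B)(P_B/Q_A) = -4.1000 × 29.67/710.553 ≈ -0.171.
%ΔQ_A ≈ ε × %ΔP_B = -0.171 × (4.9%) = -0.8%.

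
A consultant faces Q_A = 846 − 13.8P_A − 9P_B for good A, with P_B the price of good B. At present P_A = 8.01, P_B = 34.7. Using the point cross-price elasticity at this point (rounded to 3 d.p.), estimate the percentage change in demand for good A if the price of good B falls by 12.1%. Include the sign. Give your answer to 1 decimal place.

At P_A = 8.01, P_B = 34.7: Q_A = 423.162.
∂Q_A/∂P_B = -9.
ε = (∂Q_A/∂P_B)(P_B/Q_A) = -9.0000 × 34.7/423.162 ≈ -0.738.
%ΔQ_A ≈ ε × %ΔP_B = -0.738 × (-12.1%) = 8.9%.

8.9%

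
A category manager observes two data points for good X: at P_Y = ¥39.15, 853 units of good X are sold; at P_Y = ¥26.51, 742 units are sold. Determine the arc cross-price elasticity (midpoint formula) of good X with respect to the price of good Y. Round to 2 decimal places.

ΔQ_X = 742 − 853 = -111; ΔP_Y = 26.51 − 39.15 = -12.64.
Midpoints: Q̄_X = 797.5, P̄_Y = 32.83.
ε = (ΔQ_X/Q̄_X)/(ΔP_Y/P̄_Y) = (-111/797.5)/(-12.64/32.83) ≈ 0.36.
ε > 0: good X and good Y are substitutes.

0.36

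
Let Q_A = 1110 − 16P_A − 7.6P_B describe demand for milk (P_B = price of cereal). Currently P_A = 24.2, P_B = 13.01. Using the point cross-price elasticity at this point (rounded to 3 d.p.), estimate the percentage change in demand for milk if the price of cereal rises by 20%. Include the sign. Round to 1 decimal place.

At P_A = 24.2, P_B = 13.01: Q_A = 623.924.
∂Q_A/∂P_B = -7.6.
ε = (∂Q_A/∂P_B)(P_B/Q_A) = -7.6000 × 13.01/623.924 ≈ -0.158.
%ΔQ_A ≈ ε × %ΔP_B = -0.158 × (20%) = -3.2%.

-3.2%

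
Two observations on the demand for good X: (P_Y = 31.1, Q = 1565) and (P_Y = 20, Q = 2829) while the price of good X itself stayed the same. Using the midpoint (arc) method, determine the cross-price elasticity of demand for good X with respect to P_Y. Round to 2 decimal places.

ΔQ_X = 2829 − 1565 = 1264; ΔP_Y = 20 − 31.1 = -11.1.
Midpoints: Q̄_X = 2197.0, P̄_Y = 25.55.
ε = (ΔQ_X/Q̄_X)/(ΔP_Y/P̄_Y) = (1264/2197.0)/(-11.1/25.55) ≈ -1.32.

-1.32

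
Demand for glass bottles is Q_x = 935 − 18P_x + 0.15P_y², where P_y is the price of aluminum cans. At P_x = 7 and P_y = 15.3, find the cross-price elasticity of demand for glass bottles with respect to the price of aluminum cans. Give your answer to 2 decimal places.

At P_x = 7 and P_y = 15.3: Q_x = 844.114.
∂Q_x/∂P_y = 0.3P_y = 0.3(15.3) = 4.5900.
ε = (∂Q_x/∂P_y)(P_y/Q_x) = 4.5900 × (15.3/844.114) ≈ 0.08.
ε > 0: substitutes.

0.08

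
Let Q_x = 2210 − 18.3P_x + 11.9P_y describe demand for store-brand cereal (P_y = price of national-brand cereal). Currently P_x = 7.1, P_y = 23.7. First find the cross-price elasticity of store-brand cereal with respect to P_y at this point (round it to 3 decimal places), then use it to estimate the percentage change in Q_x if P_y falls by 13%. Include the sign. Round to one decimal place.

-1.5%

At P_x = 7.1, P_y = 23.7: Q_x = 2362.1.
∂Q_x/∂P_y = 11.9.
ε = (∂Q_x/∂P_y)(P_y/Q_x) = 11.9000 × 23.7/2362.1 ≈ 0.119.
%ΔQ_x ≈ ε × %ΔP_y = 0.119 × (-13%) = -1.5%.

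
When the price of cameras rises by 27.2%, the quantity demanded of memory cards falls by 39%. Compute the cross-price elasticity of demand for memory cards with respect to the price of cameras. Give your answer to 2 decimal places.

-1.43

ε = (%ΔQ of memory cards) / (%ΔP of cameras) = (-39%) / (27.2%) ≈ -1.43.
Negative cross-price elasticity: complements.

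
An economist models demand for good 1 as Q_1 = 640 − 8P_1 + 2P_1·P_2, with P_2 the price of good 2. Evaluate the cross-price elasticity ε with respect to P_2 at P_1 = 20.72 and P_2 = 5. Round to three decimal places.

0.304

At P_1 = 20.72 and P_2 = 5: Q_1 = 681.44.
∂Q_1/∂P_2 = 2P_1 = 2(20.72) = 41.4400.
ε = (∂Q_1/∂P_2)(P_2/Q_1) = 41.4400 × (5/681.44) ≈ 0.304.
ε > 0: substitutes.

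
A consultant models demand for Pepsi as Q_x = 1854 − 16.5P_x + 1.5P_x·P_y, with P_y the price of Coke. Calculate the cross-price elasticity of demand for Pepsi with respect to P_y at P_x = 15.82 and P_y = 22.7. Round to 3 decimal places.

0.253

At P_x = 15.82 and P_y = 22.7: Q_x = 2131.641.
∂Q_x/∂P_y = 1.5P_x = 1.5(15.82) = 23.7300.
ε = (∂Q_x/∂P_y)(P_y/Q_x) = 23.7300 × (22.7/2131.641) ≈ 0.253.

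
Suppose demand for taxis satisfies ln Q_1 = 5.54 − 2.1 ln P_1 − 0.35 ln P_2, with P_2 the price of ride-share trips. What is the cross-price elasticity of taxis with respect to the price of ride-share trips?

-0.35

In a log-linear (constant-elasticity) demand function, the coefficient on ln P_2 is the cross-price elasticity.
ε = -0.35. Negative, so taxis and ride-share trips are complements.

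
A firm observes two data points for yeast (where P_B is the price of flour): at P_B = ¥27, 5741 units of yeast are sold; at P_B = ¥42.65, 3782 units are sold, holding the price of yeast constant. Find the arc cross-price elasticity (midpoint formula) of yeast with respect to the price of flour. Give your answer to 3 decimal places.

ΔQ_A = 3782 − 5741 = -1959; ΔP_B = 42.65 − 27 = 15.65.
Midpoints: Q̄_A = 4761.5, P̄_B = 34.83.
ε = (ΔQ_A/Q̄_A)/(ΔP_B/P̄_B) = (-1959/4761.5)/(15.65/34.83) ≈ -0.916.
ε < 0: yeast and flour are complements.

-0.916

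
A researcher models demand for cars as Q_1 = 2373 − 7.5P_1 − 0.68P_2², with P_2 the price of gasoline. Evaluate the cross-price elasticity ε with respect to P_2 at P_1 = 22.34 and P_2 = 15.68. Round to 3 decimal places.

At P_1 = 22.34 and P_2 = 15.68: Q_1 = 2038.264.
∂Q_1/∂P_2 = -1.36P_2 = -1.36(15.68) = -21.3248.
ε = (∂Q_1/∂P_2)(P_2/Q_1) = -21.3248 × (15.68/2038.264) ≈ -0.164.
ε < 0: complements.

-0.164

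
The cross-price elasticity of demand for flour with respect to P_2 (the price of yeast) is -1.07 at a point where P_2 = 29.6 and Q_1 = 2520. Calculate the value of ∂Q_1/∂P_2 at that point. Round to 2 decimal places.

-91.09

ε = (∂Q_1/∂P_2)·(P_2/Q_1) ⇒ ∂Q_1/∂P_2 = ε·Q_1/P_2 = -1.07 × 2520/29.6 ≈ -91.09.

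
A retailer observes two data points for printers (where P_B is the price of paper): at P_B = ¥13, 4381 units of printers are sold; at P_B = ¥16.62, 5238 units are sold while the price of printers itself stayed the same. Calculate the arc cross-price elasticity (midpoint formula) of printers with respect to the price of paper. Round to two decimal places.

0.73

ΔQ_A = 5238 − 4381 = 857; ΔP_B = 16.62 − 13 = 3.62.
Midpoints: Q̄_A = 4809.5, P̄_B = 14.81.
ε = (ΔQ_A/Q̄_A)/(ΔP_B/P̄_B) = (857/4809.5)/(3.62/14.81) ≈ 0.73.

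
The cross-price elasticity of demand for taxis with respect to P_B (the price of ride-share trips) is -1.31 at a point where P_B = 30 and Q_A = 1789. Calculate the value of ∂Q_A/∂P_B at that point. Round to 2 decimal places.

-78.12

ε = (∂Q_A/∂P_B)·(P_B/Q_A) ⇒ ∂Q_A/∂P_B = ε·Q_A/P_B = -1.31 × 1789/30 ≈ -78.12.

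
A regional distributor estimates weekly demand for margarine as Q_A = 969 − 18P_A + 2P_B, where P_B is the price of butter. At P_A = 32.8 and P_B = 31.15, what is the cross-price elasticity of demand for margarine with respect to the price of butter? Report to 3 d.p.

0.141

At P_A = 32.8 and P_B = 31.15: Q_A = 440.9.
∂Q_A/∂P_B = 2.
ε = (∂Q_A/∂P_B)(P_B/Q_A) = 2 × (31.15/440.9) ≈ 0.141.
Since ε > 0, margarine and butter are substitutes.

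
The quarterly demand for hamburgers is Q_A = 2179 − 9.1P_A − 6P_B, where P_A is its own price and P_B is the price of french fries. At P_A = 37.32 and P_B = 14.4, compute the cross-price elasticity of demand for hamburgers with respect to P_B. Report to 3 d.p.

At P_A = 37.32 and P_B = 14.4: Q_A = 1752.988.
∂Q_A/∂P_B = -6.
ε = (∂Q_A/∂P_B)(P_B/Q_A) = -6 × (14.4/1752.988) ≈ -0.049.
Since ε < 0, hamburgers and french fries are complements.

-0.049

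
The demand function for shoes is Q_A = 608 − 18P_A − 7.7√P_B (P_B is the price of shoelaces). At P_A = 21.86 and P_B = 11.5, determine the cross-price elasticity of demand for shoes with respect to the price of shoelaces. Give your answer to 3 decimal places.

At P_A = 21.86 and P_B = 11.5: Q_A = 188.408.
∂Q_A/∂P_B = -7.7/(2√P_B) = -7.7/(2√11.5) = -1.1353.
ε = (∂Q_A/∂P_B)(P_B/Q_A) = -1.1353 × (11.5/188.408) ≈ -0.069.

-0.069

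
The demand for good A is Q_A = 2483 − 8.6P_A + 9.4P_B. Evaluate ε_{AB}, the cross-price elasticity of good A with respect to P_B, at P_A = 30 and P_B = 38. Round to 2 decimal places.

0.14

At P_A = 30 and P_B = 38: Q_A = 2582.2.
∂Q_A/∂P_B = 9.4.
ε = (∂Q_A/∂P_B)(P_B/Q_A) = 9.4 × (38/2582.2) ≈ 0.14.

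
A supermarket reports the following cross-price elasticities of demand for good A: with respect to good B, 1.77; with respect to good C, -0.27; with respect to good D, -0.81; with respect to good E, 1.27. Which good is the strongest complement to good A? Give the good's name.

good D

Complements have ε < 0. The most negative value is -0.81 (good D).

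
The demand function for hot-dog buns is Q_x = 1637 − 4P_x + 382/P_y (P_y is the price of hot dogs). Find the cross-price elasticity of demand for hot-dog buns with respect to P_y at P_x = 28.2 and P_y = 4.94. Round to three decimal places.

-0.048

At P_x = 28.2 and P_y = 4.94: Q_x = 1601.528.
∂Q_x/∂P_y = −382/P_y² = -15.6534.
ε = (∂Q_x/∂P_y)(P_y/Q_x) = -15.6534 × (4.94/1601.528) ≈ -0.048.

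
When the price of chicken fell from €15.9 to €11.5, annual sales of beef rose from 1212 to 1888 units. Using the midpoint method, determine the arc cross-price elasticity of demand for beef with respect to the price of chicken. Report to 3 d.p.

ΔQ_A = 1888 − 1212 = 676; ΔP_B = 11.5 − 15.9 = -4.4.
Midpoints: Q̄_A = 1550.0, P̄_B = 13.70.
ε = (ΔQ_A/Q̄_A)/(ΔP_B/P̄_B) = (676/1550.0)/(-4.4/13.70) ≈ -1.358.

-1.358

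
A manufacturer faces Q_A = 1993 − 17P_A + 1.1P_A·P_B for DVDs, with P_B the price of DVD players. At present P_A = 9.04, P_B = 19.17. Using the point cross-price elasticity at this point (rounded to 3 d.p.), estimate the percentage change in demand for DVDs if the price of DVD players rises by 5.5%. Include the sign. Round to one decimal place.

0.5%

At P_A = 9.04, P_B = 19.17: Q_A = 2029.946.
∂Q_A/∂P_B = 1.1P_A = 9.9440.
ε = (∂Q_A/∂P_B)(P_B/Q_A) = 9.9440 × 19.17/2029.946 ≈ 0.094.
%ΔQ_A ≈ ε × %ΔP_B = 0.094 × (5.5%) = 0.5%.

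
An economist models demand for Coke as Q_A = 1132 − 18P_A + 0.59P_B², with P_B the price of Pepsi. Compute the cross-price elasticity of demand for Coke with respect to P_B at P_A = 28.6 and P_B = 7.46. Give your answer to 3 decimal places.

At P_A = 28.6 and P_B = 7.46: Q_A = 650.034.
∂Q_A/∂P_B = 1.18P_B = 1.18(7.46) = 8.8028.
ε = (∂Q_A/∂P_B)(P_B/Q_A) = 8.8028 × (7.46/650.034) ≈ 0.101.
ε > 0: substitutes.

0.101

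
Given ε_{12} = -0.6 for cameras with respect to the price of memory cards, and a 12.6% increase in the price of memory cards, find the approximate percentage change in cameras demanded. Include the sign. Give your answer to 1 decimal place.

-7.6%

%ΔQ ≈ ε × %ΔP of memory cards = -0.6 × (12.6%) = -7.6%.
Demand for cameras falls by about 7.6%.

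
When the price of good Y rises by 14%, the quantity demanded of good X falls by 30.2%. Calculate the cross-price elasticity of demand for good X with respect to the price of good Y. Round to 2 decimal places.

-2.16

ε = (%ΔQ of good X) / (%ΔP of good Y) = (-30.2%) / (14%) ≈ -2.16.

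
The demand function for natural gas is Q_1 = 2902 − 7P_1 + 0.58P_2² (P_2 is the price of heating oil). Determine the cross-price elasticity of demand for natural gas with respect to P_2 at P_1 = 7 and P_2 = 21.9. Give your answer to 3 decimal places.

At P_1 = 7 and P_2 = 21.9: Q_1 = 3131.174.
∂Q_1/∂P_2 = 1.16P_2 = 1.16(21.9) = 25.4040.
ε = (∂Q_1/∂P_2)(P_2/Q_1) = 25.4040 × (21.9/3131.174) ≈ 0.178.

0.178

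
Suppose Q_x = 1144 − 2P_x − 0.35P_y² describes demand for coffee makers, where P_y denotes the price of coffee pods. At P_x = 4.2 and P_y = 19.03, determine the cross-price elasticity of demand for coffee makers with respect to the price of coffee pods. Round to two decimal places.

-0.25

At P_x = 4.2 and P_y = 19.03: Q_x = 1008.851.
∂Q_x/∂P_y = -0.7P_y = -0.7(19.03) = -13.3210.
ε = (∂Q_x/∂P_y)(P_y/Q_x) = -13.3210 × (19.03/1008.851) ≈ -0.25.
ε < 0: complements.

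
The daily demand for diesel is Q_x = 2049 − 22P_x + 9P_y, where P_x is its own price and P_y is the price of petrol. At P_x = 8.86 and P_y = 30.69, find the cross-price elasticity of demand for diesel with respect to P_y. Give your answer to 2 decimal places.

At P_x = 8.86 and P_y = 30.69: Q_x = 2130.29.
∂Q_x/∂P_y = 9.
ε = (∂Q_x/∂P_y)(P_y/Q_x) = 9 × (30.69/2130.29) ≈ 0.13.
Since ε > 0, diesel and petrol are substitutes.

0.13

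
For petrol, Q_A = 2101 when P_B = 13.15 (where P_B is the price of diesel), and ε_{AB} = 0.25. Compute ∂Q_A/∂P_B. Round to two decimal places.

39.94

ε = (∂Q_A/∂P_B)·(P_B/Q_A) ⇒ ∂Q_A/∂P_B = ε·Q_A/P_B = 0.25 × 2101/13.15 ≈ 39.94.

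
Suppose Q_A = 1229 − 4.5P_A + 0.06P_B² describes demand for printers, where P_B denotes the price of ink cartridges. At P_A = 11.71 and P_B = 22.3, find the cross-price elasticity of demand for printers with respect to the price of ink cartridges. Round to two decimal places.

At P_A = 11.71 and P_B = 22.3: Q_A = 1206.142.
∂Q_A/∂P_B = 0.12P_B = 0.12(22.3) = 2.6760.
ε = (∂Q_A/∂P_B)(P_B/Q_A) = 2.6760 × (22.3/1206.142) ≈ 0.05.

0.05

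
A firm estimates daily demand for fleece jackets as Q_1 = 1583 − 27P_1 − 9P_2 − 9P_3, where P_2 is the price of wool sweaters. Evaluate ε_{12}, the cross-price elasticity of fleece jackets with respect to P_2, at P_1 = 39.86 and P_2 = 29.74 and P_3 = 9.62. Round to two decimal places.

-1.75

At P_1 = 39.86 and P_2 = 29.74 and P_3 = 9.62: Q_1 = 152.54.
∂Q_1/∂P_2 = -9.
ε = (∂Q_1/∂P_2)(P_2/Q_1) = -9 × (29.74/152.54) ≈ -1.75.
Since ε < 0, fleece jackets and wool sweaters are complements.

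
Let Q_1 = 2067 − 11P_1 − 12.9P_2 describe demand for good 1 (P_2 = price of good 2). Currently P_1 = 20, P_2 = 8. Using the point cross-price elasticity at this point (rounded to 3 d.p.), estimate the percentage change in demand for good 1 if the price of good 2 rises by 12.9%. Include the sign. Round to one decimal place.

At P_1 = 20, P_2 = 8: Q_1 = 1743.8.
∂Q_1/∂P_2 = -12.9.
ε = (∂Q_1/∂P_2)(P_2/Q_1) = -12.9000 × 8/1743.8 ≈ -0.059.
%ΔQ_1 ≈ ε × %ΔP_2 = -0.059 × (12.9%) = -0.8%.

-0.8%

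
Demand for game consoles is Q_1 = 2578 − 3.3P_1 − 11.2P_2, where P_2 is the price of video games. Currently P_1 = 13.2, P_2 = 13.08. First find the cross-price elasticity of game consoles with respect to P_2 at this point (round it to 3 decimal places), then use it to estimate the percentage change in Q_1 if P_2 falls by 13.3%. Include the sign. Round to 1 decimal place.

0.8%

At P_1 = 13.2, P_2 = 13.08: Q_1 = 2387.944.
∂Q_1/∂P_2 = -11.2.
ε = (∂Q_1/∂P_2)(P_2/Q_1) = -11.2000 × 13.08/2387.944 ≈ -0.061.
%ΔQ_1 ≈ ε × %ΔP_2 = -0.061 × (-13.3%) = 0.8%.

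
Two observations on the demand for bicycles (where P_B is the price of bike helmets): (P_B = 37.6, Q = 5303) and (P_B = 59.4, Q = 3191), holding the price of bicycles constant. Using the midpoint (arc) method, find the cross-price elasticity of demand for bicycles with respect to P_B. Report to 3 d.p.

-1.106

ΔQ_A = 3191 − 5303 = -2112; ΔP_B = 59.4 − 37.6 = 21.8.
Midpoints: Q̄_A = 4247.0, P̄_B = 48.50.
ε = (ΔQ_A/Q̄_A)/(ΔP_B/P̄_B) = (-2112/4247.0)/(21.8/48.50) ≈ -1.106.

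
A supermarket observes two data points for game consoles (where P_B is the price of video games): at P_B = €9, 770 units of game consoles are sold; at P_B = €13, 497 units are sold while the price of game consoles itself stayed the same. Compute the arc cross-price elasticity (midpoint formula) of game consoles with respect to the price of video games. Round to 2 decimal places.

-1.19

ΔQ_A = 497 − 770 = -273; ΔP_B = 13 − 9 = 4.
Midpoints: Q̄_A = 633.5, P̄_B = 11.00.
ε = (ΔQ_A/Q̄_A)/(ΔP_B/P̄_B) = (-273/633.5)/(4/11.00) ≈ -1.19.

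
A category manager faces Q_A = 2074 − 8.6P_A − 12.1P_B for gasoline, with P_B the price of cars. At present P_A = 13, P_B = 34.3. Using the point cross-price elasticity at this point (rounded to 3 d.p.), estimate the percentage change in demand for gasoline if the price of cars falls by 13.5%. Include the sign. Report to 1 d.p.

At P_A = 13, P_B = 34.3: Q_A = 1547.17.
∂Q_A/∂P_B = -12.1.
ε = (∂Q_A/∂P_B)(P_B/Q_A) = -12.1000 × 34.3/1547.17 ≈ -0.268.
%ΔQ_A ≈ ε × %ΔP_B = -0.268 × (-13.5%) = 3.6%.

3.6%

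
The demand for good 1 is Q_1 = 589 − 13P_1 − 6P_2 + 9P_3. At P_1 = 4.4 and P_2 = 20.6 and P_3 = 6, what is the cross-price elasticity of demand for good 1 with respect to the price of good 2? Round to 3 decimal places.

At P_1 = 4.4 and P_2 = 20.6 and P_3 = 6: Q_1 = 462.2.
∂Q_1/∂P_2 = -6.
ε = (∂Q_1/∂P_2)(P_2/Q_1) = -6 × (20.6/462.2) ≈ -0.267.

-0.267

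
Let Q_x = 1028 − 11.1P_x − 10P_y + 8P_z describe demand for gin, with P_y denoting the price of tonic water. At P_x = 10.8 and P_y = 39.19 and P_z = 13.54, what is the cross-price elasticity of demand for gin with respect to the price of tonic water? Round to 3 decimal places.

At P_x = 10.8 and P_y = 39.19 and P_z = 13.54: Q_x = 624.54.
∂Q_x/∂P_y = -10.
ε = (∂Q_x/∂P_y)(P_y/Q_x) = -10 × (39.19/624.54) ≈ -0.628.
Since ε < 0, gin and tonic water are complements.

-0.628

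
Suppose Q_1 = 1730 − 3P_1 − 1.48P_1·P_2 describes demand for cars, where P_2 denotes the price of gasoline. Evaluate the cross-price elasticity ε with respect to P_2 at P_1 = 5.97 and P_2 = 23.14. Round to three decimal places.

At P_1 = 5.97 and P_2 = 23.14: Q_1 = 1507.634.
∂Q_1/∂P_2 = -1.48P_1 = -1.48(5.97) = -8.8356.
ε = (∂Q_1/∂P_2)(P_2/Q_1) = -8.8356 × (23.14/1507.634) ≈ -0.136.
ε < 0: complements.

-0.136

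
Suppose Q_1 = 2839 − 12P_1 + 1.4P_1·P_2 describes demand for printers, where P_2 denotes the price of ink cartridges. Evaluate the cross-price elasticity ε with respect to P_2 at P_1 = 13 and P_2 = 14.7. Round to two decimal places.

0.09

At P_1 = 13 and P_2 = 14.7: Q_1 = 2950.54.
∂Q_1/∂P_2 = 1.4P_1 = 1.4(13) = 18.2000.
ε = (∂Q_1/∂P_2)(P_2/Q_1) = 18.2000 × (14.7/2950.54) ≈ 0.09.
ε > 0: substitutes.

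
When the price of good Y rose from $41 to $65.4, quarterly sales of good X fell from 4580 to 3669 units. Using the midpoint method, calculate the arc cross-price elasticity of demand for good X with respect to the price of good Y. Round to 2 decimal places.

-0.48

ΔQ_X = 3669 − 4580 = -911; ΔP_Y = 65.4 − 41 = 24.4.
Midpoints: Q̄_X = 4124.5, P̄_Y = 53.20.
ε = (ΔQ_X/Q̄_X)/(ΔP_Y/P̄_Y) = (-911/4124.5)/(24.4/53.20) ≈ -0.48.
ε < 0: good X and good Y are complements.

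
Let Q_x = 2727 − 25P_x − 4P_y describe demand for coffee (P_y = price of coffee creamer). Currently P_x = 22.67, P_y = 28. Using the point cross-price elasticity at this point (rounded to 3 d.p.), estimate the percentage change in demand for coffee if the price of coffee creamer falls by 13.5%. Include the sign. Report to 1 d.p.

At P_x = 22.67, P_y = 28: Q_x = 2048.25.
∂Q_x/∂P_y = -4.
ε = (∂Q_x/∂P_y)(P_y/Q_x) = -4.0000 × 28/2048.25 ≈ -0.055.
%ΔQ_x ≈ ε × %ΔP_y = -0.055 × (-13.5%) = 0.7%.

0.7%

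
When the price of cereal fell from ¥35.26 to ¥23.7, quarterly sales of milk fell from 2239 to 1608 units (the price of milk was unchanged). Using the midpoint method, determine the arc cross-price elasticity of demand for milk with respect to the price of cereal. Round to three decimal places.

0.837

ΔQ_A = 1608 − 2239 = -631; ΔP_B = 23.7 − 35.26 = -11.56.
Midpoints: Q̄_A = 1923.5, P̄_B = 29.48.
ε = (ΔQ_A/Q̄_A)/(ΔP_B/P̄_B) = (-631/1923.5)/(-11.56/29.48) ≈ 0.837.
ε > 0: milk and cereal are substitutes.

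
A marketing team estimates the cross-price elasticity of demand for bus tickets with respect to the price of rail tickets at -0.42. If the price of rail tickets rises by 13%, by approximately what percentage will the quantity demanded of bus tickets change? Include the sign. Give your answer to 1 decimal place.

-5.5%

%ΔQ ≈ ε × %ΔP of rail tickets = -0.42 × (13%) = -5.5%.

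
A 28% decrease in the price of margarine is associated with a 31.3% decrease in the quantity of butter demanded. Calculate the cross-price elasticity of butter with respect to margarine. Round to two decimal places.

ε = (%ΔQ of butter) / (%ΔP of margarine) = (-31.3%) / (-28%) ≈ 1.12.
Positive cross-price elasticity: substitutes.

1.12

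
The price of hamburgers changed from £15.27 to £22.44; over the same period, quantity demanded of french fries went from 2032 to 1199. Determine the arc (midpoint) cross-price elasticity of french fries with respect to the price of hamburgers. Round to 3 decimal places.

-1.356

ΔQ_A = 1199 − 2032 = -833; ΔP_B = 22.44 − 15.27 = 7.17.
Midpoints: Q̄_A = 1615.5, P̄_B = 18.86.
ε = (ΔQ_A/Q̄_A)/(ΔP_B/P̄_B) = (-833/1615.5)/(7.17/18.86) ≈ -1.356.
ε < 0: french fries and hamburgers are complements.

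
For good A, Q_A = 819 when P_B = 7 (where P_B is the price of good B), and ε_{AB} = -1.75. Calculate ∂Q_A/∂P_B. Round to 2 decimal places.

ε = (∂Q_A/∂P_B)·(P_B/Q_A) ⇒ ∂Q_A/∂P_B = ε·Q_A/P_B = -1.75 × 819/7 ≈ -204.75.

-204.75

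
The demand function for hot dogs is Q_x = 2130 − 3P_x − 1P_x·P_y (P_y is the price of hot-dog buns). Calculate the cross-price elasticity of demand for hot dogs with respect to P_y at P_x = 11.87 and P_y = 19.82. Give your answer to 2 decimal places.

At P_x = 11.87 and P_y = 19.82: Q_x = 1859.127.
∂Q_x/∂P_y = -1P_x = -1(11.87) = -11.8700.
ε = (∂Q_x/∂P_y)(P_y/Q_x) = -11.8700 × (19.82/1859.127) ≈ -0.13.

-0.13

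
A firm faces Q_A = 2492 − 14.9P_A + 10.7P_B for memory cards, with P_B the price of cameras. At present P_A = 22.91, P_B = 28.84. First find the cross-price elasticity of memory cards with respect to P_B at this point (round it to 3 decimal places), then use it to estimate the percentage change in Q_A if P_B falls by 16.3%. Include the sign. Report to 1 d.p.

At P_A = 22.91, P_B = 28.84: Q_A = 2459.229.
∂Q_A/∂P_B = 10.7.
ε = (∂Q_A/∂P_B)(P_B/Q_A) = 10.7000 × 28.84/2459.229 ≈ 0.125.
%ΔQ_A ≈ ε × %ΔP_B = 0.125 × (-16.3%) = -2.0%.

-2.0%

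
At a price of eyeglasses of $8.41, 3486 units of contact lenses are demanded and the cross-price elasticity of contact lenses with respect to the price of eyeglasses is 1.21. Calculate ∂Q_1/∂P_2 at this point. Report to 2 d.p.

ε = (∂Q_1/∂P_2)·(P_2/Q_1) ⇒ ∂Q_1/∂P_2 = ε·Q_1/P_2 = 1.21 × 3486/8.41 ≈ 501.55.

501.55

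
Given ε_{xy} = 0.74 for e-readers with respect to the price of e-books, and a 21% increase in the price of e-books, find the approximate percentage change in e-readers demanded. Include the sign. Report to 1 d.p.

%ΔQ ≈ ε × %ΔP of e-books = 0.74 × (21%) = 15.5%.

15.5%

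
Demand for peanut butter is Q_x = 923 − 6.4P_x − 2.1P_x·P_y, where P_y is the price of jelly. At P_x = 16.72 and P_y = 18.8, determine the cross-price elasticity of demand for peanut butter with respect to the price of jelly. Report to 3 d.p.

At P_x = 16.72 and P_y = 18.8: Q_x = 155.886.
∂Q_x/∂P_y = -2.1P_x = -2.1(16.72) = -35.1120.
ε = (∂Q_x/∂P_y)(P_y/Q_x) = -35.1120 × (18.8/155.886) ≈ -4.235.
ε < 0: complements.

-4.235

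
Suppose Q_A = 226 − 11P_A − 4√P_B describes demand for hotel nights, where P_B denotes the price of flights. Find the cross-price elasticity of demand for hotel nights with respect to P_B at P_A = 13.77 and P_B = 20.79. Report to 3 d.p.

At P_A = 13.77 and P_B = 20.79: Q_A = 56.292.
∂Q_A/∂P_B = -4/(2√P_B) = -4/(2√20.79) = -0.4386.
ε = (∂Q_A/∂P_B)(P_B/Q_A) = -0.4386 × (20.79/56.292) ≈ -0.162.
ε < 0: complements.

-0.162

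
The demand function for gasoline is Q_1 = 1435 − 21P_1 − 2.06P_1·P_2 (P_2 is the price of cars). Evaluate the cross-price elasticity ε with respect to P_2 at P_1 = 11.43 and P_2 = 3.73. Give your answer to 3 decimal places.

At P_1 = 11.43 and P_2 = 3.73: Q_1 = 1107.144.
∂Q_1/∂P_2 = -2.06P_1 = -2.06(11.43) = -23.5458.
ε = (∂Q_1/∂P_2)(P_2/Q_1) = -23.5458 × (3.73/1107.144) ≈ -0.079.
ε < 0: complements.

-0.079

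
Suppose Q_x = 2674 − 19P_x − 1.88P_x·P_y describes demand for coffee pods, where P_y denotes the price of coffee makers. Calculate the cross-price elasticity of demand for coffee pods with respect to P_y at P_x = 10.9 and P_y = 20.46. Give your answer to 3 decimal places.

At P_x = 10.9 and P_y = 20.46: Q_x = 2047.634.
∂Q_x/∂P_y = -1.88P_x = -1.88(10.9) = -20.4920.
ε = (∂Q_x/∂P_y)(P_y/Q_x) = -20.4920 × (20.46/2047.634) ≈ -0.205.

-0.205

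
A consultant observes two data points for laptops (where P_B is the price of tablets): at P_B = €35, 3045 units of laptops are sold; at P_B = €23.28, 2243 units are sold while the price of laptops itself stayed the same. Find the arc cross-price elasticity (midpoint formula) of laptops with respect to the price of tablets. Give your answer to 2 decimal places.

ΔQ_A = 2243 − 3045 = -802; ΔP_B = 23.28 − 35 = -11.72.
Midpoints: Q̄_A = 2644.0, P̄_B = 29.14.
ε = (ΔQ_A/Q̄_A)/(ΔP_B/P̄_B) = (-802/2644.0)/(-11.72/29.14) ≈ 0.75.
ε > 0: laptops and tablets are substitutes.

0.75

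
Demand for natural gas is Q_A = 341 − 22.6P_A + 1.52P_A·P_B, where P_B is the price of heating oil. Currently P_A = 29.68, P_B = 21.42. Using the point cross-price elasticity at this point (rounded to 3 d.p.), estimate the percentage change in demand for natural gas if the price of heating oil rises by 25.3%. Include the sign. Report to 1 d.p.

At P_A = 29.68, P_B = 21.42: Q_A = 636.565.
∂Q_A/∂P_B = 1.52P_A = 45.1136.
ε = (∂Q_A/∂P_B)(P_B/Q_A) = 45.1136 × 21.42/636.565 ≈ 1.518.
%ΔQ_A ≈ ε × %ΔP_B = 1.518 × (25.3%) = 38.4%.

38.4%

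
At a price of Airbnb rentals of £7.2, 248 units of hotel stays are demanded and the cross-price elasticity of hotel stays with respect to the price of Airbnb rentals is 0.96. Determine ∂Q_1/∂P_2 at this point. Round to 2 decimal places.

33.07

ε = (∂Q_1/∂P_2)·(P_2/Q_1) ⇒ ∂Q_1/∂P_2 = ε·Q_1/P_2 = 0.96 × 248/7.2 ≈ 33.07.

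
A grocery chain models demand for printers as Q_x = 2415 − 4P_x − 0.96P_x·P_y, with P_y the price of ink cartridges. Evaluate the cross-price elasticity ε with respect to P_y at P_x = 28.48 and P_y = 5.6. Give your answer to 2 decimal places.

At P_x = 28.48 and P_y = 5.6: Q_x = 2147.972.
∂Q_x/∂P_y = -0.96P_x = -0.96(28.48) = -27.3408.
ε = (∂Q_x/∂P_y)(P_y/Q_x) = -27.3408 × (5.6/2147.972) ≈ -0.07.

-0.07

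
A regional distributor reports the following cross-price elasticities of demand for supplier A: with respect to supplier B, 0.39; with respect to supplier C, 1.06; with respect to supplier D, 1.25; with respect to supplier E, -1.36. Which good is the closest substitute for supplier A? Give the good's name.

Substitutes have ε > 0. Among the positive values, 1.25 (supplier D) is largest.

supplier D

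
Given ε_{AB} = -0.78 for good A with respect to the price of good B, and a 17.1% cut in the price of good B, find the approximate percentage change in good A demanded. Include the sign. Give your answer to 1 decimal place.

%ΔQ ≈ ε × %ΔP of good B = -0.78 × (-17.1%) = 13.3%.

13.3%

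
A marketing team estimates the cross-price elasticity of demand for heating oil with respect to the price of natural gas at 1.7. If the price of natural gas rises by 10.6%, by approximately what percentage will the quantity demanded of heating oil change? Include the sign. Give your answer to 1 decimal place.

%ΔQ ≈ ε × %ΔP of natural gas = 1.7 × (10.6%) = 18.0%.

18.0%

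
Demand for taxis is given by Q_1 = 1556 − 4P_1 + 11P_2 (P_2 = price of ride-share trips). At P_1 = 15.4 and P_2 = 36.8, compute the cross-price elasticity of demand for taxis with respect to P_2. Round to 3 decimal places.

At P_1 = 15.4 and P_2 = 36.8: Q_1 = 1899.2.
∂Q_1/∂P_2 = 11.
ε = (∂Q_1/∂P_2)(P_2/Q_1) = 11 × (36.8/1899.2) ≈ 0.213.
Since ε > 0, taxis and ride-share trips are substitutes.

0.213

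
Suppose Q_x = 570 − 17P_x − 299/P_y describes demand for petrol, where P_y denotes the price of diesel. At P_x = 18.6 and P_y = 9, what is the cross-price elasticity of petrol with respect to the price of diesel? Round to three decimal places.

0.151

At P_x = 18.6 and P_y = 9: Q_x = 220.578.
∂Q_x/∂P_y = 299/P_y² = 3.6914.
ε = (∂Q_x/∂P_y)(P_y/Q_x) = 3.6914 × (9/220.578) ≈ 0.151.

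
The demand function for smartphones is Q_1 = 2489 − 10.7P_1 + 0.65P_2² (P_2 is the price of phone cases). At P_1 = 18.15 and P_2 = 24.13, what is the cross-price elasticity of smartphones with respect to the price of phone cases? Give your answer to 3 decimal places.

At P_1 = 18.15 and P_2 = 24.13: Q_1 = 2673.262.
∂Q_1/∂P_2 = 1.3P_2 = 1.3(24.13) = 31.3690.
ε = (∂Q_1/∂P_2)(P_2/Q_1) = 31.3690 × (24.13/2673.262) ≈ 0.283.
ε > 0: substitutes.

0.283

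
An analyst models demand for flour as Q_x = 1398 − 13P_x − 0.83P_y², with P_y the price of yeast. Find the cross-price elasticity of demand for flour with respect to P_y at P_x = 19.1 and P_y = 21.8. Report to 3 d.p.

At P_x = 19.1 and P_y = 21.8: Q_x = 755.251.
∂Q_x/∂P_y = -1.66P_y = -1.66(21.8) = -36.1880.
ε = (∂Q_x/∂P_y)(P_y/Q_x) = -36.1880 × (21.8/755.251) ≈ -1.045.

-1.045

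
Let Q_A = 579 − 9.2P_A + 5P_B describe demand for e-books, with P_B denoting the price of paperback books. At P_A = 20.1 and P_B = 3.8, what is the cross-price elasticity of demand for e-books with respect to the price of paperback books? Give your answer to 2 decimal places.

0.05

At P_A = 20.1 and P_B = 3.8: Q_A = 413.08.
∂Q_A/∂P_B = 5.
ε = (∂Q_A/∂P_B)(P_B/Q_A) = 5 × (3.8/413.08) ≈ 0.05.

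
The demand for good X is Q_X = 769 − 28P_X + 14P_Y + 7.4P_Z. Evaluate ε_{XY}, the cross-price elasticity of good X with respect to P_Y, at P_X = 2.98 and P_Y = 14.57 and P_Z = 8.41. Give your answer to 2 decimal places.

0.21

At P_X = 2.98 and P_Y = 14.57 and P_Z = 8.41: Q_X = 951.774.
∂Q_X/∂P_Y = 14.
ε = (∂Q_X/∂P_Y)(P_Y/Q_X) = 14 × (14.57/951.774) ≈ 0.21.
Since ε > 0, good X and good Y are substitutes.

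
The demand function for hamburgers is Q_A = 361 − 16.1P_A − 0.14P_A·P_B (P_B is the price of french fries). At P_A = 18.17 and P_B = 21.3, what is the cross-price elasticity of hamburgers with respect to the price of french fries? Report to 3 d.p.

At P_A = 18.17 and P_B = 21.3: Q_A = 14.280.
∂Q_A/∂P_B = -0.14P_A = -0.14(18.17) = -2.5438.
ε = (∂Q_A/∂P_B)(P_B/Q_A) = -2.5438 × (21.3/14.280) ≈ -3.794.

-3.794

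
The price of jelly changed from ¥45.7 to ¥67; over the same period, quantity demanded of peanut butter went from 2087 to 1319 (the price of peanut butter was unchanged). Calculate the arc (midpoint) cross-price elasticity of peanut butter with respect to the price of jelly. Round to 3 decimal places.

ΔQ_A = 1319 − 2087 = -768; ΔP_B = 67 − 45.7 = 21.3.
Midpoints: Q̄_A = 1703.0, P̄_B = 56.35.
ε = (ΔQ_A/Q̄_A)/(ΔP_B/P̄_B) = (-768/1703.0)/(21.3/56.35) ≈ -1.193.

-1.193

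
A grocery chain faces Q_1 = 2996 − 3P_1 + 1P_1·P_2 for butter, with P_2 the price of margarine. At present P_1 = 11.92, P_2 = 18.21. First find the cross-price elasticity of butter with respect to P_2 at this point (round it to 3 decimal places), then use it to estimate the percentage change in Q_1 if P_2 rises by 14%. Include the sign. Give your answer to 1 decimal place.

1.0%

At P_1 = 11.92, P_2 = 18.21: Q_1 = 3177.303.
∂Q_1/∂P_2 = 1P_1 = 11.9200.
ε = (∂Q_1/∂P_2)(P_2/Q_1) = 11.9200 × 18.21/3177.303 ≈ 0.068.
%ΔQ_1 ≈ ε × %ΔP_2 = 0.068 × (14%) = 1.0%.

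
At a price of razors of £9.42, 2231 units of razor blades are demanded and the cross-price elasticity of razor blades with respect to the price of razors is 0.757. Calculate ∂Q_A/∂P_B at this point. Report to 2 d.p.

ε = (∂Q_A/∂P_B)·(P_B/Q_A) ⇒ ∂Q_A/∂P_B = ε·Q_A/P_B = 0.757 × 2231/9.42 ≈ 179.29.

179.29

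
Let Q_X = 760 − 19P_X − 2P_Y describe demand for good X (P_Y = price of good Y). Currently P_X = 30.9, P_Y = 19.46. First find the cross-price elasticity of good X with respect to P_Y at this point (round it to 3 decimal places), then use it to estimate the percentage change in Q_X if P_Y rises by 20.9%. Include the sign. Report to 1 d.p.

At P_X = 30.9, P_Y = 19.46: Q_X = 133.98.
∂Q_X/∂P_Y = -2.
ε = (∂Q_X/∂P_Y)(P_Y/Q_X) = -2.0000 × 19.46/133.98 ≈ -0.290.
%ΔQ_X ≈ ε × %ΔP_Y = -0.290 × (20.9%) = -6.1%.

-6.1%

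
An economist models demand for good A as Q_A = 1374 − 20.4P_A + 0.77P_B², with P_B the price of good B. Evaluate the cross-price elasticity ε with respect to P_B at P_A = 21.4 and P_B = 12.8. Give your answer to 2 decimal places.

At P_A = 21.4 and P_B = 12.8: Q_A = 1063.597.
∂Q_A/∂P_B = 1.54P_B = 1.54(12.8) = 19.7120.
ε = (∂Q_A/∂P_B)(P_B/Q_A) = 19.7120 × (12.8/1063.597) ≈ 0.24.

0.24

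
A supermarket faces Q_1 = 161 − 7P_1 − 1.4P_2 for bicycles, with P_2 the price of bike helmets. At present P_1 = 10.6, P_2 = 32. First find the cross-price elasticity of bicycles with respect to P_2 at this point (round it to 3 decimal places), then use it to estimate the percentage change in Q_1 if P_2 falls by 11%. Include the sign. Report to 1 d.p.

At P_1 = 10.6, P_2 = 32: Q_1 = 42.
∂Q_1/∂P_2 = -1.4.
ε = (∂Q_1/∂P_2)(P_2/Q_1) = -1.4000 × 32/42 ≈ -1.067.
%ΔQ_1 ≈ ε × %ΔP_2 = -1.067 × (-11%) = 11.7%.

11.7%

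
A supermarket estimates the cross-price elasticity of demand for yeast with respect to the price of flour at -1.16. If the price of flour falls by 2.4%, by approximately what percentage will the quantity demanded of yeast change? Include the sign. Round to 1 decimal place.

%ΔQ ≈ ε × %ΔP of flour = -1.16 × (-2.4%) = 2.8%.
Demand for yeast rises by about 2.8%.

2.8%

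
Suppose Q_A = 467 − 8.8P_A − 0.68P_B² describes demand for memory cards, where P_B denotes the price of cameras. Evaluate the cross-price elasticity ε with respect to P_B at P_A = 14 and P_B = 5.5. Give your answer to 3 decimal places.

-0.127

At P_A = 14 and P_B = 5.5: Q_A = 323.23.
∂Q_A/∂P_B = -1.36P_B = -1.36(5.5) = -7.4800.
ε = (∂Q_A/∂P_B)(P_B/Q_A) = -7.4800 × (5.5/323.23) ≈ -0.127.
ε < 0: complements.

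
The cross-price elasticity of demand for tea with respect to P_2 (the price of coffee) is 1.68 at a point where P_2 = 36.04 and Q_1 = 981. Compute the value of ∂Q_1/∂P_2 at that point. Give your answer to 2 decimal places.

45.73

ε = (∂Q_1/∂P_2)·(P_2/Q_1) ⇒ ∂Q_1/∂P_2 = ε·Q_1/P_2 = 1.68 × 981/36.04 ≈ 45.73.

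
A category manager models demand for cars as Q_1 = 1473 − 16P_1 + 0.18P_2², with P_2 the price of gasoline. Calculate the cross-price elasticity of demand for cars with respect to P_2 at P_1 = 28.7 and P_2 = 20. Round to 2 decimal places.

0.13

At P_1 = 28.7 and P_2 = 20: Q_1 = 1085.8.
∂Q_1/∂P_2 = 0.36P_2 = 0.36(20) = 7.2000.
ε = (∂Q_1/∂P_2)(P_2/Q_1) = 7.2000 × (20/1085.8) ≈ 0.13.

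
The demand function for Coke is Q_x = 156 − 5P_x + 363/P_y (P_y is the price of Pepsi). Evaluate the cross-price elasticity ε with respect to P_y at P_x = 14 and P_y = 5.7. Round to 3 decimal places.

-0.425

At P_x = 14 and P_y = 5.7: Q_x = 149.684.
∂Q_x/∂P_y = −363/P_y² = -11.1727.
ε = (∂Q_x/∂P_y)(P_y/Q_x) = -11.1727 × (5.7/149.684) ≈ -0.425.
ε < 0: complements.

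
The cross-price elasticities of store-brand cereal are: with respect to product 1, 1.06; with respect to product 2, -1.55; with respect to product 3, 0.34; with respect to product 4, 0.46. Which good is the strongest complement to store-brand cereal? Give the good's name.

Complements have ε < 0. The most negative value is -1.55 (product 2).

product 2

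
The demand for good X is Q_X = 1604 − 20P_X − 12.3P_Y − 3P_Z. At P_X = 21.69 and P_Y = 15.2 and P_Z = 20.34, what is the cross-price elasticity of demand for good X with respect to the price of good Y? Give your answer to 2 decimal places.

-0.20

At P_X = 21.69 and P_Y = 15.2 and P_Z = 20.34: Q_X = 922.22.
∂Q_X/∂P_Y = -12.3.
ε = (∂Q_X/∂P_Y)(P_Y/Q_X) = -12.3 × (15.2/922.22) ≈ -0.20.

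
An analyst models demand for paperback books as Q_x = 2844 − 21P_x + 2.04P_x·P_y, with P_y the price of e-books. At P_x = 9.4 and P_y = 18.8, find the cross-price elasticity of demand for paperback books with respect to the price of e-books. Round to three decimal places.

0.120

At P_x = 9.4 and P_y = 18.8: Q_x = 3007.109.
∂Q_x/∂P_y = 2.04P_x = 2.04(9.4) = 19.1760.
ε = (∂Q_x/∂P_y)(P_y/Q_x) = 19.1760 × (18.8/3007.109) ≈ 0.120.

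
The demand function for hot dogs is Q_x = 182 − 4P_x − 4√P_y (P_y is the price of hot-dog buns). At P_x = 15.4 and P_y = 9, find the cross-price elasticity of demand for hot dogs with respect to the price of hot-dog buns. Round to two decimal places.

-0.06

At P_x = 15.4 and P_y = 9: Q_x = 108.4.
∂Q_x/∂P_y = -4/(2√P_y) = -4/(2√9) = -0.6667.
ε = (∂Q_x/∂P_y)(P_y/Q_x) = -0.6667 × (9/108.4) ≈ -0.06.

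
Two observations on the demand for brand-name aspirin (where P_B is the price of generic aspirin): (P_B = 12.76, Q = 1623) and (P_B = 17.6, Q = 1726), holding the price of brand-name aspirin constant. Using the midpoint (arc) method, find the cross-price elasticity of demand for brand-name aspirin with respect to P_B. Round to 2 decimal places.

0.19

ΔQ_A = 1726 − 1623 = 103; ΔP_B = 17.6 − 12.76 = 4.84.
Midpoints: Q̄_A = 1674.5, P̄_B = 15.18.
ε = (ΔQ_A/Q̄_A)/(ΔP_B/P̄_B) = (103/1674.5)/(4.84/15.18) ≈ 0.19.
ε > 0: brand-name aspirin and generic aspirin are substitutes.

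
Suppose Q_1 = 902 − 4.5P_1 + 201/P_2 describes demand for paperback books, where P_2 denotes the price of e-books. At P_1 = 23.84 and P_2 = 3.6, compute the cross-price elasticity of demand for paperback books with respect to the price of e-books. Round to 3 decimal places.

-0.066

At P_1 = 23.84 and P_2 = 3.6: Q_1 = 850.553.
∂Q_1/∂P_2 = −201/P_2² = -15.5093.
ε = (∂Q_1/∂P_2)(P_2/Q_1) = -15.5093 × (3.6/850.553) ≈ -0.066.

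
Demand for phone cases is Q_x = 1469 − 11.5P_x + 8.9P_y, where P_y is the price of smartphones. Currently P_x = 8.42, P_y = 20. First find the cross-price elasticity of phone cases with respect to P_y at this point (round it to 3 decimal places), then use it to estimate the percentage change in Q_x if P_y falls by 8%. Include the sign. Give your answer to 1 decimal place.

At P_x = 8.42, P_y = 20: Q_x = 1550.17.
∂Q_x/∂P_y = 8.9.
ε = (∂Q_x/∂P_y)(P_y/Q_x) = 8.9000 × 20/1550.17 ≈ 0.115.
%ΔQ_x ≈ ε × %ΔP_y = 0.115 × (-8%) = -0.9%.

-0.9%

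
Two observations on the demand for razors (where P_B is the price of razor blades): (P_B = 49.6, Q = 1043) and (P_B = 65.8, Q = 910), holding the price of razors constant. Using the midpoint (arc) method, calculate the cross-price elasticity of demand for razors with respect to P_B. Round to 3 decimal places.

-0.485

ΔQ_A = 910 − 1043 = -133; ΔP_B = 65.8 − 49.6 = 16.2.
Midpoints: Q̄_A = 976.5, P̄_B = 57.70.
ε = (ΔQ_A/Q̄_A)/(ΔP_B/P̄_B) = (-133/976.5)/(16.2/57.70) ≈ -0.485.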